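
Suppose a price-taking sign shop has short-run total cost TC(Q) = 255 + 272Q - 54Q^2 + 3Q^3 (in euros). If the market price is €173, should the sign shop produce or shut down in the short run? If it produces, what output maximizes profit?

Strip out fixed cost: VC = 272Q - 54Q^2 + 3Q^3. Then AVC = 272 - 54Q + 3Q^2 and MC = 272 - 108Q + 9Q^2.
AVC hits its minimum where MC = AVC, at Q = 9, giving min AVC = 272 - 54·9 + 3·9^2 = €29.
P = €173 exceeds min AVC = €29, so the firm stays open.
Set P = MC: 173 = 272 - 108Q + 9Q^2 → 99 - 108Q + 9Q^2 = 0. The roots are Q = 1 and Q = 11; the profit-maximizing output is on the rising part of MC, so Q* = 11.
Check: AVC at Q = 11 is €41 ≤ P, so revenue covers variable cost.
Profit = P·Q − TC = 173·11 − 706 = €1197.

Produce at Q = 11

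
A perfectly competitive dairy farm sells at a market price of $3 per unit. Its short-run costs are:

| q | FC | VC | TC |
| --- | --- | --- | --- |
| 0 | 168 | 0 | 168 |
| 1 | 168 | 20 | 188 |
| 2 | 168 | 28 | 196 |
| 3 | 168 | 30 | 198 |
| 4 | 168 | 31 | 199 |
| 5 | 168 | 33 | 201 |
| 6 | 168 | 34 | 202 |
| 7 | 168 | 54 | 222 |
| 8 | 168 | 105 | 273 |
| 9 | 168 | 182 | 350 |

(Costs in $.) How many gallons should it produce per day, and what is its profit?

q = 0 (shut down); profit = -$168

Compute π = P·q − TC at each output: q=0: -168; q=1: -185; q=2: -190; q=3: -189; q=4: -187; q=5: -186; q=6: -184; q=7: -201; q=8: -249; q=9: -323.
Profit is highest at q = 0. Equivalently, the lowest AVC in the table is 34/6 ≈ $5.67 at q = 6, and P = $3 falls below it — price never covers variable cost, so the firm shuts down and loses only its fixed cost.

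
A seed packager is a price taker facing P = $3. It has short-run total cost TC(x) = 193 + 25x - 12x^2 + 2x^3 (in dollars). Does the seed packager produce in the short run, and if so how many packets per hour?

Shut down

From TC, MC = TC'(x) = 25 - 24x + 6x^2 and AVC = VC/x = 25 - 12x + 2x^2.
AVC hits its minimum where MC = AVC, at x = 3, giving min AVC = 25 - 12·3 + 2·3^2 = $7.
With P < min AVC ($3 < $7), every unit sold adds to the loss.
The firm minimizes its loss by shutting down and losing only its fixed cost of $193.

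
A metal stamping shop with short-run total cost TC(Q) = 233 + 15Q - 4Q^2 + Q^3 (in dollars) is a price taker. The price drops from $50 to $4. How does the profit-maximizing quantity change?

AVC = 15 - 4Q + Q^2, minimized at Q = 2 where min AVC = $11. MC = 15 - 8Q + 3Q^2.
At P = $50 ≥ min AVC, set P = MC on the rising branch: Q = 5.
At P = $4 < min AVC = $11, price no longer covers variable cost at any output, so the firm shuts down: Q = 0.

Output falls from 5 to 0 (the firm shuts down)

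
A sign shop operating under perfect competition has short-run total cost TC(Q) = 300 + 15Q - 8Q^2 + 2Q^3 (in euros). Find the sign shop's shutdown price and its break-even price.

Shutdown price = €7; break-even price = €85

AVC = 15 - 8Q + 2Q^2; minimized at Q = 2, giving min AVC = €7. That is the shutdown price.
ATC = 300/Q + 15 - 8Q + 2Q^2. Setting dATC/dQ = −300/Q^2 − 8 + 4Q = 0 gives Q = 5 (since 4·5^3 − 8·5^2 = 300).
min ATC = 300/5 + 15 − 8·5 + 2·5^2 = €85. That is the break-even price.
Between these two prices the firm operates at a loss; above €85 it earns a profit.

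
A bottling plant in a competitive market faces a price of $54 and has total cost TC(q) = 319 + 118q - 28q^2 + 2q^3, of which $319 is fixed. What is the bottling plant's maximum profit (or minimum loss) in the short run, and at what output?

AVC = 118 - 28q + 2q^2; min AVC = $20 at q = 7. Since P = $54 ≥ min AVC, the firm produces.
With MC = 118 - 56q + 6q^2, P = MC on the upward-sloping part at q* = 8.
TR = 54·8 = 432. TC = 319 + 176 = 495. Profit = 432 − 495 = -$63.
Shutting down would mean losing the fixed cost of $319, so operating at a loss of $63 is better by $256.

Profit = -$63 at q = 8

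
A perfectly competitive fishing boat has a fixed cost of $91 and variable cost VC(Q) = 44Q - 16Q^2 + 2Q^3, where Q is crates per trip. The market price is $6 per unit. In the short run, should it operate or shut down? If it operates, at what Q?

Shut down

Strip out fixed cost: VC = 44Q - 16Q^2 + 2Q^3. Then AVC = 44 - 16Q + 2Q^2 and MC = 44 - 32Q + 6Q^2.
The AVC parabola has its vertex at Q = 16/4 = 4, where AVC = 44 - 16·4 + 2·4^2 = $12.
Since P = $6 < min AVC = $12, price fails to cover variable cost at any output.
Best response: produce nothing and absorb the $91 fixed cost.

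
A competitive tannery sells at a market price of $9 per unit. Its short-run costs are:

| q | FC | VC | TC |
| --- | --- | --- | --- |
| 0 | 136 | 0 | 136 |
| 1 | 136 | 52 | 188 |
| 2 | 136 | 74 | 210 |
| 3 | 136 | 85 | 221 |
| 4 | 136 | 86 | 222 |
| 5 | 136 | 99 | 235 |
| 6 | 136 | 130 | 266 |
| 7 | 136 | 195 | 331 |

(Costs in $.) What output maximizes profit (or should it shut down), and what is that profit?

Compute π = P·q − TC at each output: q=0: -136; q=1: -179; q=2: -192; q=3: -194; q=4: -186; q=5: -190; q=6: -212; q=7: -268.
Profit is highest at q = 0. Equivalently, the lowest AVC in the table is 99/5 ≈ $19.80 at q = 5, and P = $9 falls below it — price never covers variable cost, so the firm shuts down and loses only its fixed cost.

q = 0 (shut down); profit = -$136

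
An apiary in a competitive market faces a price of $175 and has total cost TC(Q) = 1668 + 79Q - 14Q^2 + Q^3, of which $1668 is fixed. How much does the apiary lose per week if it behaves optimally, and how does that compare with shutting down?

Profit = -$228 at Q = 12

AVC = 79 - 14Q + Q^2 has its minimum $30 at Q = 7; price $175 clears that bar, so the firm operates.
MC = 79 - 28Q + 3Q^2. Setting P = MC and taking the root on the rising branch gives Q* = 12.
TR = 175·12 = 2100. TC = 1668 + 660 = 2328. Profit = 2100 − 2328 = -$228.
By producing, the firm covers all variable cost plus $1440 of fixed cost; shutting down would lose the full $1668.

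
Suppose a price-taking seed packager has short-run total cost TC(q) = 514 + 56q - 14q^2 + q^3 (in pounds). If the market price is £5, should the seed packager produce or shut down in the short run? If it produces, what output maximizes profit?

Shut down

Strip out fixed cost: VC = 56q - 14q^2 + q^3. Then AVC = 56 - 14q + q^2 and MC = 56 - 28q + 3q^2.
The AVC parabola has its vertex at q = 14/2 = 7, where AVC = 56 - 14·7 + 7^2 = £7.
With P < min AVC (£5 < £7), every unit sold adds to the loss.
Best response: produce nothing and absorb the £514 fixed cost.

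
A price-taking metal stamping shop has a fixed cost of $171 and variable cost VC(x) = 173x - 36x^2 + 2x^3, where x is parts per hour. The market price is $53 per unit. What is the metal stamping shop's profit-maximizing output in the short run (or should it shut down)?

From TC, MC = TC'(x) = 173 - 72x + 6x^2 and AVC = VC/x = 173 - 36x + 2x^2.
The AVC parabola has its vertex at x = 36/4 = 9, where AVC = 173 - 36·9 + 2·9^2 = $11.
Since P = $53 ≥ min AVC = $11, price covers variable cost and the firm should produce.
Solving P = MC: 120 - 72x + 6x^2 = 0 ⇒ x = 2 or 10. On the upward-sloping branch, x* = 10.
Check: AVC at x = 10 is $13 ≤ P, so revenue covers variable cost.
Profit = P·x − TC = 53·10 − 301 = $229.

Produce at x = 10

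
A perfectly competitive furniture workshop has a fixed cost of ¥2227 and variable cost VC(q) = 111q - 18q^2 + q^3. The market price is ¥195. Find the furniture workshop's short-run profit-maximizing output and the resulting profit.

Profit = -¥267 at q = 14

AVC = 111 - 18q + q^2; min AVC = ¥30 at q = 9. Since P = ¥195 ≥ min AVC, the firm produces.
MC = 111 - 36q + 3q^2. Setting P = MC and taking the root on the rising branch gives q* = 14.
TR = 195·14 = 2730. TC = 2227 + 770 = 2997. Profit = 2730 − 2997 = -¥267.
By producing, the firm covers all variable cost plus ¥1960 of fixed cost; shutting down would lose the full ¥2227.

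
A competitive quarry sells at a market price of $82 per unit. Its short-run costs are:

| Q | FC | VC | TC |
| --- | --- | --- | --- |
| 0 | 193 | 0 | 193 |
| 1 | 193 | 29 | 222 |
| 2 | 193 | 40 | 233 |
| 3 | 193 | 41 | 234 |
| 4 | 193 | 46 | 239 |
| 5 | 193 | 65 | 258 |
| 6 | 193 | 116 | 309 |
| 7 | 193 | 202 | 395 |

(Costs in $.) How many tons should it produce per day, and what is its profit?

Q = 6; profit = $183

Profit at each row (π = 82Q − TC): Q=0: -193; Q=1: -140; Q=2: -69; Q=3: 12; Q=4: 89; Q=5: 152; Q=6: 183; Q=7: 179.
Profit is maximized at Q = 6. AVC there is 116/6 = $19.33 ≤ P, so producing beats shutting down (which would give -$193).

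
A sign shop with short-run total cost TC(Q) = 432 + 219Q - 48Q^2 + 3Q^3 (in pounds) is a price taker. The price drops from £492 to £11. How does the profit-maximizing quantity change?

Output falls from 13 to 0 (the firm shuts down)

AVC = 219 - 48Q + 3Q^2, minimized at Q = 8 where min AVC = £27. MC = 219 - 96Q + 9Q^2.
With P = £492 above the shutdown price, P = MC gives Q = 13.
At P = £11 < min AVC = £27, price no longer covers variable cost at any output, so the firm shuts down: Q = 0.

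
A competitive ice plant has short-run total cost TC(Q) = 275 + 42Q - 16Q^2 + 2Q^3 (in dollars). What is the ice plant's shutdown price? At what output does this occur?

$10 per unit, at Q = 4

The shutdown price is the minimum of AVC. VC = 42Q - 16Q^2 + 2Q^3, so AVC = 42 - 16Q + 2Q^2.
At the minimum of AVC, MC = AVC. MC = 42 - 32Q + 6Q^2; setting MC = AVC gives 4Q^2 - 16Q = 0, so Q = 4. min AVC = 10.
The firm shuts down for any P below $10.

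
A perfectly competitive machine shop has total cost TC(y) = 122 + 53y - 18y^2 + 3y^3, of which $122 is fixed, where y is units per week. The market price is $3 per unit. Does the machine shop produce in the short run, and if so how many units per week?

From TC, MC = TC'(y) = 53 - 36y + 9y^2 and AVC = VC/y = 53 - 18y + 3y^2.
The AVC parabola has its vertex at y = 18/6 = 3, where AVC = 53 - 18·3 + 3·3^2 = $26.
Since P = $3 < min AVC = $26, price fails to cover variable cost at any output.
Shutting down limits the loss to fixed cost, $122.

Shut down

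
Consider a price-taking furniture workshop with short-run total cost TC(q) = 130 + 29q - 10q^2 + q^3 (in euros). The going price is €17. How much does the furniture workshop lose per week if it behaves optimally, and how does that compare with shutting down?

AVC = 29 - 10q + q^2 has its minimum €4 at q = 5; price €17 clears that bar, so the firm operates.
With MC = 29 - 20q + 3q^2, P = MC on the upward-sloping part at q* = 6.
TR = 17·6 = 102. TC = 130 + 30 = 160. Profit = 102 − 160 = -€58.
By producing, the firm covers all variable cost plus €72 of fixed cost; shutting down would lose the full €130.

Profit = -€58 at q = 6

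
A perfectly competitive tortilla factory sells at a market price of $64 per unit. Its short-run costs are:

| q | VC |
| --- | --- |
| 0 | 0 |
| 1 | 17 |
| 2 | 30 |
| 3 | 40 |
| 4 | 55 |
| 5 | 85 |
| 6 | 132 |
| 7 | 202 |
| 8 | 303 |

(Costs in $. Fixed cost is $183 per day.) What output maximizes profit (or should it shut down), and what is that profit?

q = 6; profit = $69

Compute π = P·q − TC at each output: q=0: -183; q=1: -136; q=2: -85; q=3: -31; q=4: 18; q=5: 52; q=6: 69; q=7: 63; q=8: 26.
Profit is maximized at q = 6. AVC there is 132/6 = $22 ≤ P, so producing beats shutting down (which would give -$183).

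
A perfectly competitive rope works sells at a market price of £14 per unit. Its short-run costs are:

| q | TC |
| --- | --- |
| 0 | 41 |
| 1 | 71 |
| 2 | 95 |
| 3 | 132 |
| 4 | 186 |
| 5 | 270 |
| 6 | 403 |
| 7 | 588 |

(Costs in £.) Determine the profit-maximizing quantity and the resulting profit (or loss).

q = 0 (shut down); profit = -£41

Profit at each row (π = 14q − TC): q=0: -41; q=1: -57; q=2: -67; q=3: -90; q=4: -130; q=5: -200; q=6: -319; q=7: -490.
Profit is highest at q = 0. Equivalently, the lowest AVC in the table is 54/2 ≈ £27 at q = 2, and P = £14 falls below it — price never covers variable cost, so the firm shuts down and loses only its fixed cost.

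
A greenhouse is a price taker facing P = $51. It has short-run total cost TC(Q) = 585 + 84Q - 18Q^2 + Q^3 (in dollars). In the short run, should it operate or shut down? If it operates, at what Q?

From TC, MC = TC'(Q) = 84 - 36Q + 3Q^2 and AVC = VC/Q = 84 - 18Q + Q^2.
The AVC parabola has its vertex at Q = 18/2 = 9, where AVC = 84 - 18·9 + 9^2 = $3.
Because $51 ≥ $3, revenue can cover variable cost; the firm operates.
Set P = MC: 51 = 84 - 36Q + 3Q^2 → 33 - 36Q + 3Q^2 = 0. The roots are Q = 1 and Q = 11; the profit-maximizing output is on the rising part of MC, so Q* = 11.
Check: AVC at Q = 11 is $7 ≤ P, so revenue covers variable cost.
Profit = P·Q − TC = 51·11 − 662 = -$101, a loss, but smaller than the $585 fixed cost the firm would lose by shutting down.

Produce at Q = 11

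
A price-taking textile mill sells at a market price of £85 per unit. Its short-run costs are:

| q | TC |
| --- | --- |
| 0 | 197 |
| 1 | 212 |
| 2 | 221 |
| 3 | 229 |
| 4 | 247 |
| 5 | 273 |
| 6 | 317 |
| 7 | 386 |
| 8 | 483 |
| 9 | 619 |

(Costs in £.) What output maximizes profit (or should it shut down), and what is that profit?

Profit at each row (π = 85q − TC): q=0: -197; q=1: -127; q=2: -51; q=3: 26; q=4: 93; q=5: 152; q=6: 193; q=7: 209; q=8: 197; q=9: 146.
Profit is maximized at q = 7. AVC there is 189/7 = £27 ≤ P, so producing beats shutting down (which would give -£197).

q = 7; profit = £209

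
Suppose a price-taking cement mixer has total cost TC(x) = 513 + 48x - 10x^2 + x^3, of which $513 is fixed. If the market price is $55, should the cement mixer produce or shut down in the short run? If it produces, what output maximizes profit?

From TC, MC = TC'(x) = 48 - 20x + 3x^2 and AVC = VC/x = 48 - 10x + x^2.
The AVC parabola has its vertex at x = 10/2 = 5, where AVC = 48 - 10·5 + 5^2 = $23.
Because $55 ≥ $23, revenue can cover variable cost; the firm operates.
P = MC gives -7 - 20x + 3x^2 = 0, with roots -1/3 and 7. Take the larger (rising MC): x* = 7.
Check: AVC at x = 7 is $27 ≤ P, so revenue covers variable cost.
Profit = P·x − TC = 55·7 − 702 = -$317, a loss, but smaller than the $513 fixed cost the firm would lose by shutting down.

Produce at x = 7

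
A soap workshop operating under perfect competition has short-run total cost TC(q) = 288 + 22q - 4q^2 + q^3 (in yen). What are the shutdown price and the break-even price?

Shutdown price = min AVC. AVC = 22 - 4q + q^2, with vertex at q = 2 and minimum ¥18.
ATC = 288/q + 22 - 4q + q^2. Setting dATC/dq = −288/q^2 − 4 + 2q = 0 gives q = 6 (since 2·6^3 − 4·6^2 = 288).
min ATC = 288/6 + 22 − 4·6 + 6^2 = ¥82. That is the break-even price.
Between these two prices the firm operates at a loss; above ¥82 it earns a profit.

Shutdown price = ¥18; break-even price = ¥82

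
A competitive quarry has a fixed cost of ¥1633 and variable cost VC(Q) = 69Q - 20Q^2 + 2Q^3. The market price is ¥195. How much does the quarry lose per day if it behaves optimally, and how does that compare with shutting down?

Profit = -¥337 at Q = 9

AVC = 69 - 20Q + 2Q^2; min AVC = ¥19 at Q = 5. Since P = ¥195 ≥ min AVC, the firm produces.
MC = 69 - 40Q + 6Q^2. Setting P = MC and taking the root on the rising branch gives Q* = 9.
TR = 195·9 = 1755. TC = 1633 + 459 = 2092. Profit = 1755 − 2092 = -¥337.
By producing, the firm covers all variable cost plus ¥1296 of fixed cost; shutting down would lose the full ¥1633.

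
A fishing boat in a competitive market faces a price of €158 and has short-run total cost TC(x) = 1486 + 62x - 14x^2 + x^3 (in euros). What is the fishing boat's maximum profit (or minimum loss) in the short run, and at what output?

AVC = 62 - 14x + x^2 has its minimum €13 at x = 7; price €158 clears that bar, so the firm operates.
MC = 62 - 28x + 3x^2. Setting P = MC and taking the root on the rising branch gives x* = 12.
TR = 158·12 = 1896. TC = 1486 + 456 = 1942. Profit = 1896 − 1942 = -€46.
By producing, the firm covers all variable cost plus €1440 of fixed cost; shutting down would lose the full €1486.

Profit = -€46 at x = 12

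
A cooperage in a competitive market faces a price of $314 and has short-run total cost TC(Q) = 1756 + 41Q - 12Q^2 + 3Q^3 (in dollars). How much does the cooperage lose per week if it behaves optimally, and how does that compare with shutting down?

AVC = 41 - 12Q + 3Q^2 has its minimum $29 at Q = 2; price $314 clears that bar, so the firm operates.
With MC = 41 - 24Q + 9Q^2, P = MC on the upward-sloping part at Q* = 7.
TR = 314·7 = 2198. TC = 1756 + 728 = 2484. Profit = 2198 − 2484 = -$286.
That loss of $286 beats the $1756 the firm would lose by shutting down; producing recovers $1470 of fixed cost.

Profit = -$286 at Q = 7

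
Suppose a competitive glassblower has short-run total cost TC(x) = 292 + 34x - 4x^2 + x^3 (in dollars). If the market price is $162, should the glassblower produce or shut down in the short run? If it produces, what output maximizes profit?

Variable cost is VC = 34x - 4x^2 + x^3, so AVC = VC/x = 34 - 4x + x^2 and MC = dTC/dx = 34 - 8x + 3x^2.
The AVC parabola has its vertex at x = 4/2 = 2, where AVC = 34 - 4·2 + 2^2 = $30.
Because $162 ≥ $30, revenue can cover variable cost; the firm operates.
P = MC gives -128 - 8x + 3x^2 = 0, with roots -16/3 and 8. Take the larger (rising MC): x* = 8.
Check: AVC at x = 8 is $66 ≤ P, so revenue covers variable cost.
Profit = P·x − TC = 162·8 − 820 = $476.

Produce at x = 8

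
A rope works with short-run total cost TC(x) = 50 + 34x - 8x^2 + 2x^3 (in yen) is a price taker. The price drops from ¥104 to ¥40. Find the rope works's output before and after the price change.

AVC = 34 - 8x + 2x^2, minimized at x = 2 where min AVC = ¥26. MC = 34 - 16x + 6x^2.
With P = ¥104 above the shutdown price, P = MC gives x = 5.
At P = ¥40 ≥ min AVC, set P = MC: x = 3. The firm stays open but cuts output.

Output falls from 5 to 3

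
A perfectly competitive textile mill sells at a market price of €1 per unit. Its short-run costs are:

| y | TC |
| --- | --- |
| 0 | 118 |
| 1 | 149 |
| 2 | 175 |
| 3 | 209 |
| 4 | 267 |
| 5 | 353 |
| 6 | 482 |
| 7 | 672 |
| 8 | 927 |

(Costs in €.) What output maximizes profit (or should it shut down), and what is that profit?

y = 0 (shut down); profit = -€118

Compute π = P·y − TC at each output: y=0: -118; y=1: -148; y=2: -173; y=3: -206; y=4: -263; y=5: -348; y=6: -476; y=7: -665; y=8: -919.
Profit is highest at y = 0. Equivalently, the lowest AVC in the table is 57/2 ≈ €28.50 at y = 2, and P = €1 falls below it — price never covers variable cost, so the firm shuts down and loses only its fixed cost.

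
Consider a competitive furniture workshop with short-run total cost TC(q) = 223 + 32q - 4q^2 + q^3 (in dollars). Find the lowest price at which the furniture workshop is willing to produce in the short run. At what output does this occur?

The firm shuts down when price falls below the minimum of average variable cost. AVC = VC/q = 32 - 4q + q^2.
At the minimum of AVC, MC = AVC. MC = 32 - 8q + 3q^2; setting MC = AVC gives 2q^2 - 4q = 0, so q = 2. min AVC = 28.
The firm shuts down for any P below $28.

$28 per unit, at q = 2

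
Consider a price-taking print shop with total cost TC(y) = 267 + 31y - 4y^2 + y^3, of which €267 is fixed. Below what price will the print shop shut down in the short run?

€27 per unit

The shutdown price is the minimum of AVC. VC = 31y - 4y^2 + y^3, so AVC = 31 - 4y + y^2.
dAVC/dy = -4 + 2y = 0 gives y = 2. min AVC = 31 - 4·2 + 2^2 = 27.
The firm shuts down for any P below €27.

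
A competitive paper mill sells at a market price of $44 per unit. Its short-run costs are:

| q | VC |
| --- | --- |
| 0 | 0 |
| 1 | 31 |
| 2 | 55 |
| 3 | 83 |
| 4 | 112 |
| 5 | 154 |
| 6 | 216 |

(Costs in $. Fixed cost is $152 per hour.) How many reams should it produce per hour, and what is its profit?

Profit at each row (π = 44q − TC): q=0: -152; q=1: -139; q=2: -119; q=3: -103; q=4: -88; q=5: -86; q=6: -104.
Profit is maximized at q = 5. AVC there is 154/5 = $30.80 ≤ P, so producing beats shutting down (which would give -$152).

q = 5; profit = -$86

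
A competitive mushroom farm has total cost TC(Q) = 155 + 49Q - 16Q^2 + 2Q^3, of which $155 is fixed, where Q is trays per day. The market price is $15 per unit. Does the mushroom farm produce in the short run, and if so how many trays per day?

Shut down

Strip out fixed cost: VC = 49Q - 16Q^2 + 2Q^3. Then AVC = 49 - 16Q + 2Q^2 and MC = 49 - 32Q + 6Q^2.
AVC is minimized where dAVC/dQ = -16 + 4Q = 0, at Q = 4; min AVC = 49 - 16·4 + 2·4^2 = $17.
With P < min AVC ($15 < $17), every unit sold adds to the loss.
Shutting down limits the loss to fixed cost, $155.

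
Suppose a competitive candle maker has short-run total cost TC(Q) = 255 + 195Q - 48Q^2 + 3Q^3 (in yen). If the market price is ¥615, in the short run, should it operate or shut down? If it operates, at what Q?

Produce at Q = 14

Variable cost is VC = 195Q - 48Q^2 + 3Q^3, so AVC = VC/Q = 195 - 48Q + 3Q^2 and MC = dTC/dQ = 195 - 96Q + 9Q^2.
The AVC parabola has its vertex at Q = 48/6 = 8, where AVC = 195 - 48·8 + 3·8^2 = ¥3.
P = ¥615 exceeds min AVC = ¥3, so the firm stays open.
Set P = MC: 615 = 195 - 96Q + 9Q^2 → -420 - 96Q + 9Q^2 = 0. The roots are Q = -10/3 and Q = 14; the profit-maximizing output is on the rising part of MC, so Q* = 14.
Check: AVC at Q = 14 is ¥111 ≤ P, so revenue covers variable cost.
Profit = P·Q − TC = 615·14 − 1809 = ¥6801.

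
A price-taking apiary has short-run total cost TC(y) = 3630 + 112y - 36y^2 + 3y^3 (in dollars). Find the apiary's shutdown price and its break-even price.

AVC = 112 - 36y + 3y^2; minimized at y = 6, giving min AVC = $4. That is the shutdown price.
ATC = 3630/y + 112 - 36y + 3y^2. Setting dATC/dy = −3630/y^2 − 36 + 6y = 0 gives y = 11 (since 6·11^3 − 36·11^2 = 3630).
min ATC = 3630/11 + 112 − 36·11 + 3·11^2 = $409. That is the break-even price.
Between these two prices the firm operates at a loss; above $409 it earns a profit.

Shutdown price = $4; break-even price = $409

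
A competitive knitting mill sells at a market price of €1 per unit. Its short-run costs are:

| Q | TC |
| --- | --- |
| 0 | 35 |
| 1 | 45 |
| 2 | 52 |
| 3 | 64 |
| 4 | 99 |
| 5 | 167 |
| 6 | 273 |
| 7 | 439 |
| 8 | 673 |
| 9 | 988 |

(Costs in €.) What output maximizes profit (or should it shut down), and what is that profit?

Compute π = P·Q − TC at each output: Q=0: -35; Q=1: -44; Q=2: -50; Q=3: -61; Q=4: -95; Q=5: -162; Q=6: -267; Q=7: -432; Q=8: -665; Q=9: -979.
Profit is highest at Q = 0. Equivalently, the lowest AVC in the table is 17/2 ≈ €8.50 at Q = 2, and P = €1 falls below it — price never covers variable cost, so the firm shuts down and loses only its fixed cost.

Q = 0 (shut down); profit = -€35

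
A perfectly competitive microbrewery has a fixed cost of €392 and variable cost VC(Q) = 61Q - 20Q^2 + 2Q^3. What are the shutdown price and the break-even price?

Shutdown price = min AVC. AVC = 61 - 20Q + 2Q^2, with vertex at Q = 5 and minimum €11.
ATC = 392/Q + 61 - 20Q + 2Q^2. Setting dATC/dQ = −392/Q^2 − 20 + 4Q = 0 gives Q = 7 (since 4·7^3 − 20·7^2 = 392).
min ATC = 392/7 + 61 − 20·7 + 2·7^2 = €75. That is the break-even price.
Between these two prices the firm operates at a loss; above €75 it earns a profit.

Shutdown price = €11; break-even price = €75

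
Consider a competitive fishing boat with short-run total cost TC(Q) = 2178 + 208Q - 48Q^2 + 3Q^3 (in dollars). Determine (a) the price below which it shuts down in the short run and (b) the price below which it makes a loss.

Shutdown price = $16; break-even price = $241

Shutdown price = min AVC. AVC = 208 - 48Q + 3Q^2, with vertex at Q = 8 and minimum $16.
ATC = 2178/Q + 208 - 48Q + 3Q^2. Setting dATC/dQ = −2178/Q^2 − 48 + 6Q = 0 gives Q = 11 (since 6·11^3 − 48·11^2 = 2178).
min ATC = 2178/11 + 208 − 48·11 + 3·11^2 = $241. That is the break-even price.
For $16 ≤ P < $241 the firm produces at a loss; below $16 it shuts down.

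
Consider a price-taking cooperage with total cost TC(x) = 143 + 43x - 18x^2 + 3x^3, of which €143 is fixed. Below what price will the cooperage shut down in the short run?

€16 per unit

Short-run supply begins at min AVC. From VC = 43x - 18x^2 + 3x^3, AVC = 43 - 18x + 3x^2.
dAVC/dx = -18 + 6x = 0 gives x = 3. min AVC = 43 - 18·3 + 3·3^2 = 16.
So the shutdown price is €16.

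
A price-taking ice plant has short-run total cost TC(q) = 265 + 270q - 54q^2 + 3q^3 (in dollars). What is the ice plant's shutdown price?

$27 per unit

The shutdown price is the minimum of AVC. VC = 270q - 54q^2 + 3q^3, so AVC = 270 - 54q + 3q^2.
dAVC/dq = -54 + 6q = 0 gives q = 9. min AVC = 270 - 54·9 + 3·9^2 = 27.
The firm shuts down for any P below $27.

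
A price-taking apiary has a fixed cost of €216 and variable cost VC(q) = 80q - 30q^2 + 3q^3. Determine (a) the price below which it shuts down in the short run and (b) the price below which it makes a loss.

Shutdown price = €5; break-even price = €44

Shutdown price = min AVC. AVC = 80 - 30q + 3q^2, with vertex at q = 5 and minimum €5.
ATC = 216/q + 80 - 30q + 3q^2. Setting dATC/dq = −216/q^2 − 30 + 6q = 0 gives q = 6 (since 6·6^3 − 30·6^2 = 216).
min ATC = 216/6 + 80 − 30·6 + 3·6^2 = €44. That is the break-even price.
Between these two prices the firm operates at a loss; above €44 it earns a profit.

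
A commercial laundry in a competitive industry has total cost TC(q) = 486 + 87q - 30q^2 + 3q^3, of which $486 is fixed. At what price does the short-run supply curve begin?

The firm shuts down when price falls below the minimum of average variable cost. AVC = VC/q = 87 - 30q + 3q^2.
At the minimum of AVC, MC = AVC. MC = 87 - 60q + 9q^2; setting MC = AVC gives 6q^2 - 30q = 0, so q = 5. min AVC = 12.
So the shutdown price is $12.

$12 per unit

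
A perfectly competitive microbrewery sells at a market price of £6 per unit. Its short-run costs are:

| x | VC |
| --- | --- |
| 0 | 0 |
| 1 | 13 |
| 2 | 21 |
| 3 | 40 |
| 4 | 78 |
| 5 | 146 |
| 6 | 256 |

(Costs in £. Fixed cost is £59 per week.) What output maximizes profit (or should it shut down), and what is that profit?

Tabulate TR − TC: x=0: -59; x=1: -66; x=2: -68; x=3: -81; x=4: -113; x=5: -175; x=6: -279.
Profit is highest at x = 0. Equivalently, the lowest AVC in the table is 21/2 ≈ £10.50 at x = 2, and P = £6 falls below it — price never covers variable cost, so the firm shuts down and loses only its fixed cost.

x = 0 (shut down); profit = -£59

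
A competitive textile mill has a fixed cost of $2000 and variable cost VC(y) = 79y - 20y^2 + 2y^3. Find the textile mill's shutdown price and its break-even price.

Shutdown price = $29; break-even price = $279

Shutdown price = min AVC. AVC = 79 - 20y + 2y^2, with vertex at y = 5 and minimum $29.
ATC = 2000/y + 79 - 20y + 2y^2. Setting dATC/dy = −2000/y^2 − 20 + 4y = 0 gives y = 10 (since 4·10^3 − 20·10^2 = 2000).
min ATC = 2000/10 + 79 − 20·10 + 2·10^2 = $279. That is the break-even price.
For $29 ≤ P < $279 the firm produces at a loss; below $29 it shuts down.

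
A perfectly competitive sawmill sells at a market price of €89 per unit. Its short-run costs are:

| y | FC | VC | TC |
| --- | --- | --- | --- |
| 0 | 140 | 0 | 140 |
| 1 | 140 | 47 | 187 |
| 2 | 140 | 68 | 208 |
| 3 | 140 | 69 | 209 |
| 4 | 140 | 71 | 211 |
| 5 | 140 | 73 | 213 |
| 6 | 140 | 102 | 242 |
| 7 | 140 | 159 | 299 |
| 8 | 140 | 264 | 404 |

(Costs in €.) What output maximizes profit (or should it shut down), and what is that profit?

y = 7; profit = €324

Compute π = P·y − TC at each output: y=0: -140; y=1: -98; y=2: -30; y=3: 58; y=4: 145; y=5: 232; y=6: 292; y=7: 324; y=8: 308.
Profit is maximized at y = 7. AVC there is 159/7 = €22.71 ≤ P, so producing beats shutting down (which would give -€140).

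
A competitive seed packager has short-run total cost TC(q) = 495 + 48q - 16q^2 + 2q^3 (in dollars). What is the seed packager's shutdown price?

$16 per unit

The firm shuts down when price falls below the minimum of average variable cost. AVC = VC/q = 48 - 16q + 2q^2.
At the minimum of AVC, MC = AVC. MC = 48 - 32q + 6q^2; setting MC = AVC gives 4q^2 - 16q = 0, so q = 4. min AVC = 16.
The firm shuts down for any P below $16.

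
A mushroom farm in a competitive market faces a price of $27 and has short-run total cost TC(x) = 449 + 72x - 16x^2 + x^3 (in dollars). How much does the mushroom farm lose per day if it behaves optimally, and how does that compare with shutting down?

Profit = -$287 at x = 9

AVC = 72 - 16x + x^2; min AVC = $8 at x = 8. Since P = $27 ≥ min AVC, the firm produces.
With MC = 72 - 32x + 3x^2, P = MC on the upward-sloping part at x* = 9.
TR = 27·9 = 243. TC = 449 + 81 = 530. Profit = 243 − 530 = -$287.
By producing, the firm covers all variable cost plus $162 of fixed cost; shutting down would lose the full $449.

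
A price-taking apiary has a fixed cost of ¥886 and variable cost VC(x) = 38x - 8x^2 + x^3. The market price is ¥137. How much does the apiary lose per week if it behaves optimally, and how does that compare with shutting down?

AVC = 38 - 8x + x^2; min AVC = ¥22 at x = 4. Since P = ¥137 ≥ min AVC, the firm produces.
With MC = 38 - 16x + 3x^2, P = MC on the upward-sloping part at x* = 9.
TR = 137·9 = 1233. TC = 886 + 423 = 1309. Profit = 1233 − 1309 = -¥76.
By producing, the firm covers all variable cost plus ¥810 of fixed cost; shutting down would lose the full ¥886.

Profit = -¥76 at x = 9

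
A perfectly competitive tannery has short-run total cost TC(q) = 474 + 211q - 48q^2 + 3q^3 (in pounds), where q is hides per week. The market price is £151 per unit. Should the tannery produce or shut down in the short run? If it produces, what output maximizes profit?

Produce at q = 10

Variable cost is VC = 211q - 48q^2 + 3q^3, so AVC = VC/q = 211 - 48q + 3q^2 and MC = dTC/dq = 211 - 96q + 9q^2.
The AVC parabola has its vertex at q = 48/6 = 8, where AVC = 211 - 48·8 + 3·8^2 = £19.
Because £151 ≥ £19, revenue can cover variable cost; the firm operates.
Solving P = MC: 60 - 96q + 9q^2 = 0 ⇒ q = 2/3 or 10. On the upward-sloping branch, q* = 10.
Check: AVC at q = 10 is £31 ≤ P, so revenue covers variable cost.
Profit = P·q − TC = 151·10 − 784 = £726.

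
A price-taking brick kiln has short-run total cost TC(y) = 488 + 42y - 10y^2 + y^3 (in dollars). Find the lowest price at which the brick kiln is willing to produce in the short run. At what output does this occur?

The shutdown price is the minimum of AVC. VC = 42y - 10y^2 + y^3, so AVC = 42 - 10y + y^2.
dAVC/dy = -10 + 2y = 0 gives y = 5. min AVC = 42 - 10·5 + 5^2 = 17.
For P < $17 the firm produces nothing.

$17 per unit, at y = 5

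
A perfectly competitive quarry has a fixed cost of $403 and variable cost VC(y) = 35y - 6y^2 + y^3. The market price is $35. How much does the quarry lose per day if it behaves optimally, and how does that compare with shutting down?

AVC = 35 - 6y + y^2 has its minimum $26 at y = 3; price $35 clears that bar, so the firm operates.
MC = 35 - 12y + 3y^2. Setting P = MC and taking the root on the rising branch gives y* = 4.
TR = 35·4 = 140. TC = 403 + 108 = 511. Profit = 140 − 511 = -$371.
Shutting down would mean losing the fixed cost of $403, so operating at a loss of $371 is better by $32.

Profit = -$371 at y = 4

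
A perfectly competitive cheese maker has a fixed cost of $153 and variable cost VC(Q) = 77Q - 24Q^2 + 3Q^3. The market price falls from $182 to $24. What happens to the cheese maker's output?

AVC = 77 - 24Q + 3Q^2, minimized at Q = 4 where min AVC = $29. MC = 77 - 48Q + 9Q^2.
At P = $182 ≥ min AVC, set P = MC on the rising branch: Q = 7.
At P = $24 < min AVC = $29, price no longer covers variable cost at any output, so the firm shuts down: Q = 0.

Output falls from 7 to 0 (the firm shuts down)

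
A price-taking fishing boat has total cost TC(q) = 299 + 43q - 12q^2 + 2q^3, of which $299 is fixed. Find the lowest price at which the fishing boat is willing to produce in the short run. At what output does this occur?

The shutdown price is the minimum of AVC. VC = 43q - 12q^2 + 2q^3, so AVC = 43 - 12q + 2q^2.
At the minimum of AVC, MC = AVC. MC = 43 - 24q + 6q^2; setting MC = AVC gives 4q^2 - 12q = 0, so q = 3. min AVC = 25.
For P < $25 the firm produces nothing.

$25 per unit, at q = 3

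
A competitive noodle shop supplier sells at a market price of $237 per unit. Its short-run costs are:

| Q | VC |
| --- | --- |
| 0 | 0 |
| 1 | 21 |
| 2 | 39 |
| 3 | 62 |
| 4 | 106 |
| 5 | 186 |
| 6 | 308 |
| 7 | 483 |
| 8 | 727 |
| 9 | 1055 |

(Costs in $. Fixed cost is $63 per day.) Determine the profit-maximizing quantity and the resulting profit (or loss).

Q = 7; profit = $1113

Tabulate TR − TC: Q=0: -63; Q=1: 153; Q=2: 372; Q=3: 586; Q=4: 779; Q=5: 936; Q=6: 1051; Q=7: 1113; Q=8: 1106; Q=9: 1015.
Profit is maximized at Q = 7. AVC there is 483/7 = $69 ≤ P, so producing beats shutting down (which would give -$63).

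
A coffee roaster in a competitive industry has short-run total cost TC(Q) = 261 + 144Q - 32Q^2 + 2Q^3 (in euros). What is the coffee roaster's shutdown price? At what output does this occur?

The firm shuts down when price falls below the minimum of average variable cost. AVC = VC/Q = 144 - 32Q + 2Q^2.
dAVC/dQ = -32 + 4Q = 0 gives Q = 8. min AVC = 144 - 32·8 + 2·8^2 = 16.
The firm shuts down for any P below €16.

€16 per unit, at Q = 8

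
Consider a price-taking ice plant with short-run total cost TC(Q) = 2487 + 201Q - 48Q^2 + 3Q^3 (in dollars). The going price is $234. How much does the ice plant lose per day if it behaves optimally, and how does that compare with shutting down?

Profit = -$309 at Q = 11

AVC = 201 - 48Q + 3Q^2; min AVC = $9 at Q = 8. Since P = $234 ≥ min AVC, the firm produces.
MC = 201 - 96Q + 9Q^2. Setting P = MC and taking the root on the rising branch gives Q* = 11.
TR = 234·11 = 2574. TC = 2487 + 396 = 2883. Profit = 2574 − 2883 = -$309.
Shutting down would mean losing the fixed cost of $2487, so operating at a loss of $309 is better by $2178.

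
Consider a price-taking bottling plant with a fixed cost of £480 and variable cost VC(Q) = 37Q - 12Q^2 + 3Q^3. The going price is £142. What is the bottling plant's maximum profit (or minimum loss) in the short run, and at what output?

Profit = -£30 at Q = 5

AVC = 37 - 12Q + 3Q^2; min AVC = £25 at Q = 2. Since P = £142 ≥ min AVC, the firm produces.
MC = 37 - 24Q + 9Q^2. Setting P = MC and taking the root on the rising branch gives Q* = 5.
TR = 142·5 = 710. TC = 480 + 260 = 740. Profit = 710 − 740 = -£30.
By producing, the firm covers all variable cost plus £450 of fixed cost; shutting down would lose the full £480.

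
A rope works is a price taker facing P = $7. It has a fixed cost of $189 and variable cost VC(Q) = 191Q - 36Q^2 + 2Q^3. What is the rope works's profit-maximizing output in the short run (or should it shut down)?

Strip out fixed cost: VC = 191Q - 36Q^2 + 2Q^3. Then AVC = 191 - 36Q + 2Q^2 and MC = 191 - 72Q + 6Q^2.
AVC is minimized where dAVC/dQ = -36 + 4Q = 0, at Q = 9; min AVC = 191 - 36·9 + 2·9^2 = $29.
P = $7 lies below min AVC = $29; no output level covers variable cost.
Best response: produce nothing and absorb the $189 fixed cost.

Shut down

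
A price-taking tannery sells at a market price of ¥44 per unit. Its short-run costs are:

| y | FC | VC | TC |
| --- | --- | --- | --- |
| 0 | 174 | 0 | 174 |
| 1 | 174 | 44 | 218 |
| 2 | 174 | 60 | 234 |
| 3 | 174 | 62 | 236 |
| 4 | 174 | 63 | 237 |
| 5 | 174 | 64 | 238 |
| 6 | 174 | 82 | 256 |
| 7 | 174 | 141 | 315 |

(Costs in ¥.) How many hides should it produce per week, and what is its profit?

Tabulate TR − TC: y=0: -174; y=1: -174; y=2: -146; y=3: -104; y=4: -61; y=5: -18; y=6: 8; y=7: -7.
Profit is maximized at y = 6. AVC there is 82/6 = ¥13.67 ≤ P, so producing beats shutting down (which would give -¥174).

y = 6; profit = ¥8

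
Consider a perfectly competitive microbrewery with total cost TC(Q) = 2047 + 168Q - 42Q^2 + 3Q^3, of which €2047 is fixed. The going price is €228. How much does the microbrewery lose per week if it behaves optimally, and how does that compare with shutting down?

Profit = -€247 at Q = 10

AVC = 168 - 42Q + 3Q^2 has its minimum €21 at Q = 7; price €228 clears that bar, so the firm operates.
MC = 168 - 84Q + 9Q^2. Setting P = MC and taking the root on the rising branch gives Q* = 10.
TR = 228·10 = 2280. TC = 2047 + 480 = 2527. Profit = 2280 − 2527 = -€247.
That loss of €247 beats the €2047 the firm would lose by shutting down; producing recovers €1800 of fixed cost.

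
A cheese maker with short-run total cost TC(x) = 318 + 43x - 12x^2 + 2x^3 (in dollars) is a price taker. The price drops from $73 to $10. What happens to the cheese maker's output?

Output falls from 5 to 0 (the firm shuts down)

MC = 43 - 24x + 6x^2; the shutdown threshold is min AVC = $25 (at x = 3).
With P = $73 above the shutdown price, P = MC gives x = 5.
At P = $10 < min AVC = $25, price no longer covers variable cost at any output, so the firm shuts down: x = 0.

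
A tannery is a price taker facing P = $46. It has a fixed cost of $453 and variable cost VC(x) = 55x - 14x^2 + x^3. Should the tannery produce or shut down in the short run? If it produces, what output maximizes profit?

From TC, MC = TC'(x) = 55 - 28x + 3x^2 and AVC = VC/x = 55 - 14x + x^2.
The AVC parabola has its vertex at x = 14/2 = 7, where AVC = 55 - 14·7 + 7^2 = $6.
Because $46 ≥ $6, revenue can cover variable cost; the firm operates.
P = MC gives 9 - 28x + 3x^2 = 0, with roots 1/3 and 9. Take the larger (rising MC): x* = 9.
Check: AVC at x = 9 is $10 ≤ P, so revenue covers variable cost.
Profit = P·x − TC = 46·9 − 543 = -$129, a loss, but smaller than the $453 fixed cost the firm would lose by shutting down.

Produce at x = 9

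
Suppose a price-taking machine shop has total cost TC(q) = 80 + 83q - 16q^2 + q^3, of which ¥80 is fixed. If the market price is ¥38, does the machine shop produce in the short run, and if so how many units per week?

Strip out fixed cost: VC = 83q - 16q^2 + q^3. Then AVC = 83 - 16q + q^2 and MC = 83 - 32q + 3q^2.
AVC hits its minimum where MC = AVC, at q = 8, giving min AVC = 83 - 16·8 + 8^2 = ¥19.
Because ¥38 ≥ ¥19, revenue can cover variable cost; the firm operates.
Set P = MC: 38 = 83 - 32q + 3q^2 → 45 - 32q + 3q^2 = 0. The roots are q = 5/3 and q = 9; the profit-maximizing output is on the rising part of MC, so q* = 9.
Check: AVC at q = 9 is ¥20 ≤ P, so revenue covers variable cost.
Profit = P·q − TC = 38·9 − 260 = ¥82.

Produce at q = 9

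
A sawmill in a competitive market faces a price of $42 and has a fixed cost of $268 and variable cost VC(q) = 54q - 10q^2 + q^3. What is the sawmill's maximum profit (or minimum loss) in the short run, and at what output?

AVC = 54 - 10q + q^2 has its minimum $29 at q = 5; price $42 clears that bar, so the firm operates.
MC = 54 - 20q + 3q^2. Setting P = MC and taking the root on the rising branch gives q* = 6.
TR = 42·6 = 252. TC = 268 + 180 = 448. Profit = 252 − 448 = -$196.
By producing, the firm covers all variable cost plus $72 of fixed cost; shutting down would lose the full $268.

Profit = -$196 at q = 6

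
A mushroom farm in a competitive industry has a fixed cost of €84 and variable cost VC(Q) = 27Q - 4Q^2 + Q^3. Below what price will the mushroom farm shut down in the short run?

Short-run supply begins at min AVC. From VC = 27Q - 4Q^2 + Q^3, AVC = 27 - 4Q + Q^2.
dAVC/dQ = -4 + 2Q = 0 gives Q = 2. min AVC = 27 - 4·2 + 2^2 = 23.
For P < €23 the firm produces nothing.

€23 per unit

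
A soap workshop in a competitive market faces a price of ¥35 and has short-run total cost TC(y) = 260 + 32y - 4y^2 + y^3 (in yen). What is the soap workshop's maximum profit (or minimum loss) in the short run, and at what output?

AVC = 32 - 4y + y^2 has its minimum ¥28 at y = 2; price ¥35 clears that bar, so the firm operates.
With MC = 32 - 8y + 3y^2, P = MC on the upward-sloping part at y* = 3.
TR = 35·3 = 105. TC = 260 + 87 = 347. Profit = 105 − 347 = -¥242.
Shutting down would mean losing the fixed cost of ¥260, so operating at a loss of ¥242 is better by ¥18.

Profit = -¥242 at y = 3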